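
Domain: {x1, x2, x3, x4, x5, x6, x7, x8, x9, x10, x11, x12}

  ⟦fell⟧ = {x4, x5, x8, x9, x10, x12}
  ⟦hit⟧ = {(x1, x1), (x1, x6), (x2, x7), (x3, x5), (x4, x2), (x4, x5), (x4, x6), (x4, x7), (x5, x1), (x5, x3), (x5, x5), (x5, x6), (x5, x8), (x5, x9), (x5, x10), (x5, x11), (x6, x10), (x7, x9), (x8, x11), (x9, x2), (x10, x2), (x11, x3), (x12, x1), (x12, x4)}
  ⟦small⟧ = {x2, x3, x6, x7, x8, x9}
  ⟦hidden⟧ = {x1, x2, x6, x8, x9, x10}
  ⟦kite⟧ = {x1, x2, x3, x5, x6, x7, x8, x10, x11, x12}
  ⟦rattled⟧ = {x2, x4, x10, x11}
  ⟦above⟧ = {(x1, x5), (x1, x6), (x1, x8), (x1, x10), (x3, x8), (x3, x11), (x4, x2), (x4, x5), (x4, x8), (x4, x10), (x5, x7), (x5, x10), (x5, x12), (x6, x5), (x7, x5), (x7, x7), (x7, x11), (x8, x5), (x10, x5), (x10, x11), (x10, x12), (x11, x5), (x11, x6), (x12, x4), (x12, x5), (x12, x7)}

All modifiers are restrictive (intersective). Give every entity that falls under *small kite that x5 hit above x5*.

{x6, x8}

⟦that x5 hit⟧ = {x : ⟨x5, x⟩ ∈ ⟦hit⟧} = {x1, x3, x5, x6, x8, x9, x10, x11}
⟦above x5⟧ = {x : ⟨x, x5⟩ ∈ ⟦above⟧} = {x1, x4, x6, x7, x8, x10, x11, x12}
⟦kite⟧ = {x1, x2, x3, x5, x6, x7, x8, x10, x11, x12}
… ∩ ⟦that x5 hit⟧ = {x1, x2, x3, x5, x6, x7, x8, x10, x11, x12} ∩ {x1, x3, x5, x6, x8, x9, x10, x11} = {x1, x3, x5, x6, x8, x10, x11}
… ∩ ⟦above x5⟧ = {x1, x3, x5, x6, x8, x10, x11} ∩ {x1, x4, x6, x7, x8, x10, x11, x12} = {x1, x6, x8, x10, x11}
… ∩ ⟦small⟧ = {x1, x6, x8, x10, x11} ∩ {x2, x3, x6, x7, x8, x9} = {x6, x8}
So ⟦small kite that x5 hit above x5⟧ = {x6, x8}.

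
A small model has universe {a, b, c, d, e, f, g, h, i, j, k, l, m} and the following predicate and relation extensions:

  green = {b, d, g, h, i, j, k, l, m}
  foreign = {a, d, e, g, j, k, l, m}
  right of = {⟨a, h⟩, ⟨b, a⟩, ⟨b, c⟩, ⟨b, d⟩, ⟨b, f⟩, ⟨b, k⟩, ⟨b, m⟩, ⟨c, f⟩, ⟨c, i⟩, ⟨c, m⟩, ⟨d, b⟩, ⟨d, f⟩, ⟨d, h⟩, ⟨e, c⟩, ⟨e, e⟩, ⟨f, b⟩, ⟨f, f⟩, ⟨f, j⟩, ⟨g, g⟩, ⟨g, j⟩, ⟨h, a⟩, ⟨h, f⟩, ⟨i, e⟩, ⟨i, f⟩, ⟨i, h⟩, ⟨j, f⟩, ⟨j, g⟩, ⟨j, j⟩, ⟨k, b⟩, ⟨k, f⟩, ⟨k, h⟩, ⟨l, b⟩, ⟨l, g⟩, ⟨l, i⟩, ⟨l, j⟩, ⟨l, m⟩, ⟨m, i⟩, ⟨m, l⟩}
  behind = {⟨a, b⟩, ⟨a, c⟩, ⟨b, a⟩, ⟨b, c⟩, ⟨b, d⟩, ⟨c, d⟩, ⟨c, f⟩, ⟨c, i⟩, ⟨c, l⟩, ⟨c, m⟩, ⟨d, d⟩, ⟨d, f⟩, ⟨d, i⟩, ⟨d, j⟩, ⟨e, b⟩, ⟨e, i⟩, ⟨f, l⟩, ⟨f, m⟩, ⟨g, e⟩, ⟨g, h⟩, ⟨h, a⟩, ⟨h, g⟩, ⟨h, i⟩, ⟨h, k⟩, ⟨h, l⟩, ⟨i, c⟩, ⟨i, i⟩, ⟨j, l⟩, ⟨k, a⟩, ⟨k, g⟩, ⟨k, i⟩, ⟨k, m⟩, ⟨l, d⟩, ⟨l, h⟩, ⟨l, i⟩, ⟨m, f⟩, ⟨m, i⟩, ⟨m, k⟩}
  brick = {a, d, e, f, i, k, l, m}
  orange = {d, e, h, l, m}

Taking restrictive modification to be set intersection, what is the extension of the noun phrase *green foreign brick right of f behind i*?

{d, k}

⟦right of f⟧ = {x : ⟨x, f⟩ ∈ ⟦right of⟧} = {b, c, d, f, h, i, j, k}
⟦behind i⟧ = {x : ⟨x, i⟩ ∈ ⟦behind⟧} = {c, d, e, h, i, k, l, m}
⟦brick⟧ = {a, d, e, f, i, k, l, m}
… ∩ ⟦right of f⟧ = {a, d, e, f, i, k, l, m} ∩ {b, c, d, f, h, i, j, k} = {d, f, i, k}
… ∩ ⟦behind i⟧ = {d, f, i, k} ∩ {c, d, e, h, i, k, l, m} = {d, i, k}
… ∩ ⟦green⟧ = {d, i, k} ∩ {b, d, g, h, i, j, k, l, m} = {d, i, k}
… ∩ ⟦foreign⟧ = {d, i, k} ∩ {a, d, e, g, j, k, l, m} = {d, k}
So ⟦green foreign brick right of f behind i⟧ = {d, k}.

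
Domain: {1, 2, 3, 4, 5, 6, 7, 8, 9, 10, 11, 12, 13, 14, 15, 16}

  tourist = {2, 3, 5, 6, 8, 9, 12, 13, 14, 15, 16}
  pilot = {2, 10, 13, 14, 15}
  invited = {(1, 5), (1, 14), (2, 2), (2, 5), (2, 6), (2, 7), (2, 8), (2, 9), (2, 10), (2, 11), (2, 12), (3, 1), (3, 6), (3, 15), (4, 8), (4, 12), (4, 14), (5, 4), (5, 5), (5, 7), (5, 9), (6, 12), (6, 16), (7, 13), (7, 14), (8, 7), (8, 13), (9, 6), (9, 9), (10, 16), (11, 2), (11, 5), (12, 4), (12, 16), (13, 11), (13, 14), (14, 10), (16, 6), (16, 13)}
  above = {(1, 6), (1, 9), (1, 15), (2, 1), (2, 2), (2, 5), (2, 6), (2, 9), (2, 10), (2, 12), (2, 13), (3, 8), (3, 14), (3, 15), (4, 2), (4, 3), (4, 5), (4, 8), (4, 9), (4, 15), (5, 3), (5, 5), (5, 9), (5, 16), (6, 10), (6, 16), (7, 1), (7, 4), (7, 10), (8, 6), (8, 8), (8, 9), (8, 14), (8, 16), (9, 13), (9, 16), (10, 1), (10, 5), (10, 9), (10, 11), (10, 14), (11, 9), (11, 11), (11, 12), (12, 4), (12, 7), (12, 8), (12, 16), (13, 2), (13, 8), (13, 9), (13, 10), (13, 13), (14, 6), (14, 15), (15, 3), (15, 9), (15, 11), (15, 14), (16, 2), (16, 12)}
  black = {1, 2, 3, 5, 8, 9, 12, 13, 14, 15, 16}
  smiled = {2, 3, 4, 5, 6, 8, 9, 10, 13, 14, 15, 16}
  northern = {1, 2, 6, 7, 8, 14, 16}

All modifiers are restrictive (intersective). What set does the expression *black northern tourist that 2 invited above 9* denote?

⟦that 2 invited⟧ = {x : ⟨2, x⟩ ∈ ⟦invited⟧} = {2, 5, 6, 7, 8, 9, 10, 11, 12}
⟦above 9⟧ = {x : ⟨x, 9⟩ ∈ ⟦above⟧} = {1, 2, 4, 5, 8, 10, 11, 13, 15}
⟦tourist⟧ = {2, 3, 5, 6, 8, 9, 12, 13, 14, 15, 16}
… ∩ ⟦that 2 invited⟧ = {2, 3, 5, 6, 8, 9, 12, 13, 14, 15, 16} ∩ {2, 5, 6, 7, 8, 9, 10, 11, 12} = {2, 5, 6, 8, 9, 12}
… ∩ ⟦above 9⟧ = {2, 5, 6, 8, 9, 12} ∩ {1, 2, 4, 5, 8, 10, 11, 13, 15} = {2, 5, 8}
… ∩ ⟦black⟧ = {2, 5, 8} ∩ {1, 2, 3, 5, 8, 9, 12, 13, 14, 15, 16} = {2, 5, 8}
… ∩ ⟦northern⟧ = {2, 5, 8} ∩ {1, 2, 6, 7, 8, 14, 16} = {2, 8}
So ⟦black northern tourist that 2 invited above 9⟧ = {2, 8}.

{2, 8}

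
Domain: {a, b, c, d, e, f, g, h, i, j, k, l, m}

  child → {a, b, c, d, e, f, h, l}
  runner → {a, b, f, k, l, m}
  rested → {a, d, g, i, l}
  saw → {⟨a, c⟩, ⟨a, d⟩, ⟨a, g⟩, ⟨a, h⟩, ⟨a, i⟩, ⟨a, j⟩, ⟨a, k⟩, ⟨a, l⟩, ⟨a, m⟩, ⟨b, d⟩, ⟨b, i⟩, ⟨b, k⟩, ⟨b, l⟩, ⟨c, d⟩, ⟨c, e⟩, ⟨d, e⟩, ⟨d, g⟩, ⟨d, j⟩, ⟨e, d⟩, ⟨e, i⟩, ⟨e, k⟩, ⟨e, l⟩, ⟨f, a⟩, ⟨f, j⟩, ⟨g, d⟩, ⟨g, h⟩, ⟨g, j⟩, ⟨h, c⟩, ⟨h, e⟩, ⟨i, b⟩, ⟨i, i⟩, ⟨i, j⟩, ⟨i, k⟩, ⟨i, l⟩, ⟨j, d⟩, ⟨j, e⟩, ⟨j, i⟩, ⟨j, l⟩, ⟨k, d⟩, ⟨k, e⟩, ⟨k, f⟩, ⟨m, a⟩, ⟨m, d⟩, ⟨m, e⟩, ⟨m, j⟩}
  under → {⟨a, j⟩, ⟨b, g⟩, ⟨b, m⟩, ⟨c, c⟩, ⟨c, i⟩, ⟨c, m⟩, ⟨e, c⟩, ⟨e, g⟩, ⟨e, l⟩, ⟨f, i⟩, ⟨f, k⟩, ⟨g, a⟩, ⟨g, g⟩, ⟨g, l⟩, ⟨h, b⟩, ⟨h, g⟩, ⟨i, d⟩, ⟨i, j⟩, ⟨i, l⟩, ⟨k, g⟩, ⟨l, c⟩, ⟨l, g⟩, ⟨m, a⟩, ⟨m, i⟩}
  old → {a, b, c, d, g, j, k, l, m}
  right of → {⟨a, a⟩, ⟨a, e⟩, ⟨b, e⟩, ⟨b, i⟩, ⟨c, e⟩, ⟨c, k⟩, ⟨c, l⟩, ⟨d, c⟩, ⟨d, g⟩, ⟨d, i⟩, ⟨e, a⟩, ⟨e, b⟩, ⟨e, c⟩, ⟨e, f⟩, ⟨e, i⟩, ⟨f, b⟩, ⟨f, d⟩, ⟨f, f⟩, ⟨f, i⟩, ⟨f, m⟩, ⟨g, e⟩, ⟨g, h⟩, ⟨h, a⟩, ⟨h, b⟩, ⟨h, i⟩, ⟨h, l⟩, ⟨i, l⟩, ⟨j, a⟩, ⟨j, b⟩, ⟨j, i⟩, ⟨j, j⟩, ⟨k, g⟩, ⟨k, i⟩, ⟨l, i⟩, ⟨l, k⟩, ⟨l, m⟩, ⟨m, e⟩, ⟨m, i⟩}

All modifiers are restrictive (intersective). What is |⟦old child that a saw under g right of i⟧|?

1

⟦that a saw⟧ = {x : ⟨a, x⟩ ∈ ⟦saw⟧} = {c, d, g, h, i, j, k, l, m}
⟦under g⟧ = {x : ⟨x, g⟩ ∈ ⟦under⟧} = {b, e, g, h, k, l}
⟦right of i⟧ = {x : ⟨x, i⟩ ∈ ⟦right of⟧} = {b, d, e, f, h, j, k, l, m}
⟦child⟧ = {a, b, c, d, e, f, h, l}
… ∩ ⟦that a saw⟧ = {a, b, c, d, e, f, h, l} ∩ {c, d, g, h, i, j, k, l, m} = {c, d, h, l}
… ∩ ⟦under g⟧ = {c, d, h, l} ∩ {b, e, g, h, k, l} = {h, l}
… ∩ ⟦right of i⟧ = {h, l} ∩ {b, d, e, f, h, j, k, l, m} = {h, l}
… ∩ ⟦old⟧ = {h, l} ∩ {a, b, c, d, g, j, k, l, m} = {l}
⟦old child that a saw under g right of i⟧ = {l}, so the cardinality is 1.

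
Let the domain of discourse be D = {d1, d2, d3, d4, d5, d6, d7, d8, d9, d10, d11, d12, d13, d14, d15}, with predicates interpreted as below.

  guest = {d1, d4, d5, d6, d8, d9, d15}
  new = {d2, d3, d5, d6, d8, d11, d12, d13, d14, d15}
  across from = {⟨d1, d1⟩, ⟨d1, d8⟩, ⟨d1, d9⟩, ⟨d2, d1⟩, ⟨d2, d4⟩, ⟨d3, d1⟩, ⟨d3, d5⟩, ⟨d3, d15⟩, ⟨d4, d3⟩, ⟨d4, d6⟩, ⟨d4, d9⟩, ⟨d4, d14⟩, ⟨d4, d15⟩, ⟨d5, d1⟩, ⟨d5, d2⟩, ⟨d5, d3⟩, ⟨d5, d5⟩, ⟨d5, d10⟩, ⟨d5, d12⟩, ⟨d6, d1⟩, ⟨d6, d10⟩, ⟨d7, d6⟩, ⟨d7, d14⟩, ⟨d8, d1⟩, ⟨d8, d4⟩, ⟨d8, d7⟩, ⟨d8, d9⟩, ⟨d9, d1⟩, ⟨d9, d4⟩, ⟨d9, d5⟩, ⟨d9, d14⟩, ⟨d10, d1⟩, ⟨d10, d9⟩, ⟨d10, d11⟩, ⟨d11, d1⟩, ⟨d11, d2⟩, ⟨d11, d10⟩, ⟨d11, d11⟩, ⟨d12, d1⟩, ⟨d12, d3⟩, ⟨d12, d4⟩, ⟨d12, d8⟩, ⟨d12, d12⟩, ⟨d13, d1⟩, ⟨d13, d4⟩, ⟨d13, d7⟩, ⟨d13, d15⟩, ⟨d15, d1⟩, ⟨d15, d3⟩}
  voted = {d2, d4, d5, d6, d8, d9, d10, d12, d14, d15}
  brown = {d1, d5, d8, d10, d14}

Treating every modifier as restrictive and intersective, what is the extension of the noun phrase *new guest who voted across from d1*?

⟦who voted⟧ = ⟦voted⟧ = {d2, d4, d5, d6, d8, d9, d10, d12, d14, d15}
⟦across from d1⟧ = {x : ⟨x, d1⟩ ∈ ⟦across from⟧} = {d1, d2, d3, d5, d6, d8, d9, d10, d11, d12, d13, d15}
⟦guest⟧ = {d1, d4, d5, d6, d8, d9, d15}
… ∩ ⟦who voted⟧ = {d1, d4, d5, d6, d8, d9, d15} ∩ {d2, d4, d5, d6, d8, d9, d10, d12, d14, d15} = {d4, d5, d6, d8, d9, d15}
… ∩ ⟦across from d1⟧ = {d4, d5, d6, d8, d9, d15} ∩ {d1, d2, d3, d5, d6, d8, d9, d10, d11, d12, d13, d15} = {d5, d6, d8, d9, d15}
… ∩ ⟦new⟧ = {d5, d6, d8, d9, d15} ∩ {d2, d3, d5, d6, d8, d11, d12, d13, d14, d15} = {d5, d6, d8, d15}
So ⟦new guest who voted across from d1⟧ = {d5, d6, d8, d15}.

{d5, d6, d8, d15}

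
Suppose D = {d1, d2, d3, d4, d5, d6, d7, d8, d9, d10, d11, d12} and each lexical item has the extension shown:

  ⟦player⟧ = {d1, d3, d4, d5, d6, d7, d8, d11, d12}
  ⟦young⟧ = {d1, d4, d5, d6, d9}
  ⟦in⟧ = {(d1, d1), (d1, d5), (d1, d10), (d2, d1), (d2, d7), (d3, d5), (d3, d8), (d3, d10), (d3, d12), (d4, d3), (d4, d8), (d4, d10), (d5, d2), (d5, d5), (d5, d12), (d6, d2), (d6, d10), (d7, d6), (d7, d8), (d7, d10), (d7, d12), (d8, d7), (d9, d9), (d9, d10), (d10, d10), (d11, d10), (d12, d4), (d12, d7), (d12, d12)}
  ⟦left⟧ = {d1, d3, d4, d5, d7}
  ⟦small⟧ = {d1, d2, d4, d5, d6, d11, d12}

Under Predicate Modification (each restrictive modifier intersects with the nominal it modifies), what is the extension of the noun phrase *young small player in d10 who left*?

⟦in d10⟧ = {x : ⟨x, d10⟩ ∈ ⟦in⟧} = {d1, d3, d4, d6, d7, d9, d10, d11}
⟦who left⟧ = ⟦left⟧ = {d1, d3, d4, d5, d7}
⟦player⟧ = {d1, d3, d4, d5, d6, d7, d8, d11, d12}
… ∩ ⟦in d10⟧ = {d1, d3, d4, d5, d6, d7, d8, d11, d12} ∩ {d1, d3, d4, d6, d7, d9, d10, d11} = {d1, d3, d4, d6, d7, d11}
… ∩ ⟦who left⟧ = {d1, d3, d4, d6, d7, d11} ∩ {d1, d3, d4, d5, d7} = {d1, d3, d4, d7}
… ∩ ⟦young⟧ = {d1, d3, d4, d7} ∩ {d1, d4, d5, d6, d9} = {d1, d4}
… ∩ ⟦small⟧ = {d1, d4} ∩ {d1, d2, d4, d5, d6, d11, d12} = {d1, d4}
So ⟦young small player in d10 who left⟧ = {d1, d4}.

{d1, d4}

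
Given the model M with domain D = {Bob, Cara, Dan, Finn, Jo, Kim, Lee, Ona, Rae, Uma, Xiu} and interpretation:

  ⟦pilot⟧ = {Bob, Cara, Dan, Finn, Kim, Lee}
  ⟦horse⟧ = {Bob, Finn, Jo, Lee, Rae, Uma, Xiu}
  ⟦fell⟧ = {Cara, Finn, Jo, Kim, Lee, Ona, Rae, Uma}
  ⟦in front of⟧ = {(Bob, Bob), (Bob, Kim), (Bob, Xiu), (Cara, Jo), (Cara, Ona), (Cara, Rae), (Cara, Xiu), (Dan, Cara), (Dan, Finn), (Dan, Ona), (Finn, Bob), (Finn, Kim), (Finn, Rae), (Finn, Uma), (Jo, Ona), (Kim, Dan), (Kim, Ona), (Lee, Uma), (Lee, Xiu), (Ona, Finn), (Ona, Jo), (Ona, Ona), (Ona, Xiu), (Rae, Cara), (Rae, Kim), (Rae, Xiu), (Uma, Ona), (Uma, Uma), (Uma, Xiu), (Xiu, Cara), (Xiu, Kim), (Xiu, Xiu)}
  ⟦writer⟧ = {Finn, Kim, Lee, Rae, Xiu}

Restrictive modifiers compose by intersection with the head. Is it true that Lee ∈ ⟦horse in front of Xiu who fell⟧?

⟦in front of Xiu⟧ = {x : ⟨x, Xiu⟩ ∈ ⟦in front of⟧} = {Bob, Cara, Lee, Ona, Rae, Uma, Xiu}
⟦who fell⟧ = ⟦fell⟧ = {Cara, Finn, Jo, Kim, Lee, Ona, Rae, Uma}
⟦horse⟧ = {Bob, Finn, Jo, Lee, Rae, Uma, Xiu}
… ∩ ⟦in front of Xiu⟧ = {Bob, Finn, Jo, Lee, Rae, Uma, Xiu} ∩ {Bob, Cara, Lee, Ona, Rae, Uma, Xiu} = {Bob, Lee, Rae, Uma, Xiu}
… ∩ ⟦who fell⟧ = {Bob, Lee, Rae, Uma, Xiu} ∩ {Cara, Finn, Jo, Kim, Lee, Ona, Rae, Uma} = {Lee, Rae, Uma}
⟦horse in front of Xiu who fell⟧ = {Lee, Rae, Uma}; Lee ∈ this set.

yes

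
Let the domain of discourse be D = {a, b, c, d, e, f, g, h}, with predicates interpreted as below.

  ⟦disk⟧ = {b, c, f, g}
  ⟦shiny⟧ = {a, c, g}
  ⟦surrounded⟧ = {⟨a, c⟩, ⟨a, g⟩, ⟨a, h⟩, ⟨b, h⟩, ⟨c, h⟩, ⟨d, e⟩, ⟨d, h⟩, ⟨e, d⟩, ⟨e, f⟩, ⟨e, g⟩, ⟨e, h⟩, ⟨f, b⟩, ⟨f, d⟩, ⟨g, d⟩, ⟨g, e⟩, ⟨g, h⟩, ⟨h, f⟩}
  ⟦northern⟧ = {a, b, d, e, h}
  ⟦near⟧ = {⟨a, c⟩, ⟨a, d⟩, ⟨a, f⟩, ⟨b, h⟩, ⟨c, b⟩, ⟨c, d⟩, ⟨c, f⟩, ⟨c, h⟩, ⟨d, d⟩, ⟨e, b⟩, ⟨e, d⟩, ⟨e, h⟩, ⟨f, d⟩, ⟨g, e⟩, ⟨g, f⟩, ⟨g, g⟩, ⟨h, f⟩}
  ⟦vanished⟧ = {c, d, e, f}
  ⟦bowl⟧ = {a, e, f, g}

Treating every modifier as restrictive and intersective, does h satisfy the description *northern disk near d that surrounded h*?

no

⟦near d⟧ = {x : ⟨x, d⟩ ∈ ⟦near⟧} = {a, c, d, e, f}
⟦that surrounded h⟧ = {x : ⟨x, h⟩ ∈ ⟦surrounded⟧} = {a, b, c, d, e, g}
⟦disk⟧ = {b, c, f, g}
… ∩ ⟦near d⟧ = {b, c, f, g} ∩ {a, c, d, e, f} = {c, f}
… ∩ ⟦that surrounded h⟧ = {c, f} ∩ {a, b, c, d, e, g} = {c}
… ∩ ⟦northern⟧ = {c} ∩ {a, b, d, e, h} = ∅
⟦northern disk near d that surrounded h⟧ = ∅; h ∉ this set.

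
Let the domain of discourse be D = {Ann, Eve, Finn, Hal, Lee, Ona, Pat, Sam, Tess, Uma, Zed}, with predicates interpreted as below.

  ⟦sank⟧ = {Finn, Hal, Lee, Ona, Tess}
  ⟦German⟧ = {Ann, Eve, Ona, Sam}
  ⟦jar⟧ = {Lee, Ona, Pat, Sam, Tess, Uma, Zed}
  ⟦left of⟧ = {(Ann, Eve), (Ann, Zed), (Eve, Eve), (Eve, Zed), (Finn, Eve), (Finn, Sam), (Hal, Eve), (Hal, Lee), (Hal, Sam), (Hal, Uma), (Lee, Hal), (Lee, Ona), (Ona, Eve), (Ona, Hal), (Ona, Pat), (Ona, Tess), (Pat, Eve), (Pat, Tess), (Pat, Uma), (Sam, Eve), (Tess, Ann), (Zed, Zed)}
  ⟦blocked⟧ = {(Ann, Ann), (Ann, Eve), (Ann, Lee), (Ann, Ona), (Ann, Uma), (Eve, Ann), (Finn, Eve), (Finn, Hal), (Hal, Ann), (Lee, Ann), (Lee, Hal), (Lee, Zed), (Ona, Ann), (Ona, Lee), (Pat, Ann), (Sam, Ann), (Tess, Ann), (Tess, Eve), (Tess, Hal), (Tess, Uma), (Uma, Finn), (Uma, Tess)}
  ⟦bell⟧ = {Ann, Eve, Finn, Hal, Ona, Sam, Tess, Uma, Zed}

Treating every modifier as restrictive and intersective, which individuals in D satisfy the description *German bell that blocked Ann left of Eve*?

⟦that blocked Ann⟧ = {x : ⟨x, Ann⟩ ∈ ⟦blocked⟧} = {Ann, Eve, Hal, Lee, Ona, Pat, Sam, Tess}
⟦left of Eve⟧ = {x : ⟨x, Eve⟩ ∈ ⟦left of⟧} = {Ann, Eve, Finn, Hal, Ona, Pat, Sam}
⟦bell⟧ = {Ann, Eve, Finn, Hal, Ona, Sam, Tess, Uma, Zed}
… ∩ ⟦that blocked Ann⟧ = {Ann, Eve, Finn, Hal, Ona, Sam, Tess, Uma, Zed} ∩ {Ann, Eve, Hal, Lee, Ona, Pat, Sam, Tess} = {Ann, Eve, Hal, Ona, Sam, Tess}
… ∩ ⟦left of Eve⟧ = {Ann, Eve, Hal, Ona, Sam, Tess} ∩ {Ann, Eve, Finn, Hal, Ona, Pat, Sam} = {Ann, Eve, Hal, Ona, Sam}
… ∩ ⟦German⟧ = {Ann, Eve, Hal, Ona, Sam} ∩ {Ann, Eve, Ona, Sam} = {Ann, Eve, Ona, Sam}
So ⟦German bell that blocked Ann left of Eve⟧ = {Ann, Eve, Ona, Sam}.

{Ann, Eve, Ona, Sam}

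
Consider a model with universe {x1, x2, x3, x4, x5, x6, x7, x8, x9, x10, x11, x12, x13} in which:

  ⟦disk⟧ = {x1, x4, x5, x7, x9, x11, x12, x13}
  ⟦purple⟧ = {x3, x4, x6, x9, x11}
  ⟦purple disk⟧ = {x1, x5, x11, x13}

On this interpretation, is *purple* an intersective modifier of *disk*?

⟦purple⟧ ∩ ⟦disk⟧ = {x3, x4, x6, x9, x11} ∩ {x1, x4, x5, x7, x9, x11, x12, x13} = {x4, x9, x11}
Observed ⟦purple disk⟧ = {x1, x5, x11, x13}.
These differ, so the modifier is not intersective in this model.

no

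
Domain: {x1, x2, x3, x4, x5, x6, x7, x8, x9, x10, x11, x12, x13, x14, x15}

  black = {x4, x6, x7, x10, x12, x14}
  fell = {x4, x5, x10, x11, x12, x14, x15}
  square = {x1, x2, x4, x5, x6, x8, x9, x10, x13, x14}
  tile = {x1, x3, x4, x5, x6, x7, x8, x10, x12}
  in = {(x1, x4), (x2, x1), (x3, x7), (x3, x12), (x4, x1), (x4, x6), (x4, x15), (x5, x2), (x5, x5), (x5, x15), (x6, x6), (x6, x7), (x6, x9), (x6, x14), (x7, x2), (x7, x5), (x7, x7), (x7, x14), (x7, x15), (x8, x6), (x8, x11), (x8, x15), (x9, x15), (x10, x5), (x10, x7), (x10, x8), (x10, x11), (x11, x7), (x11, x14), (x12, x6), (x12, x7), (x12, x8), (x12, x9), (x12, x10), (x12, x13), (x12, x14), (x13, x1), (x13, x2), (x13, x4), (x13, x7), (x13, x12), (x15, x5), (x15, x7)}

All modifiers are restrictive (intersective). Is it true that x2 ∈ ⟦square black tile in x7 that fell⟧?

no

⟦in x7⟧ = {x : ⟨x, x7⟩ ∈ ⟦in⟧} = {x3, x6, x7, x10, x11, x12, x13, x15}
⟦that fell⟧ = ⟦fell⟧ = {x4, x5, x10, x11, x12, x14, x15}
⟦tile⟧ = {x1, x3, x4, x5, x6, x7, x8, x10, x12}
… ∩ ⟦in x7⟧ = {x1, x3, x4, x5, x6, x7, x8, x10, x12} ∩ {x3, x6, x7, x10, x11, x12, x13, x15} = {x3, x6, x7, x10, x12}
… ∩ ⟦that fell⟧ = {x3, x6, x7, x10, x12} ∩ {x4, x5, x10, x11, x12, x14, x15} = {x10, x12}
… ∩ ⟦square⟧ = {x10, x12} ∩ {x1, x2, x4, x5, x6, x8, x9, x10, x13, x14} = {x10}
… ∩ ⟦black⟧ = {x10} ∩ {x4, x6, x7, x10, x12, x14} = {x10}
⟦square black tile in x7 that fell⟧ = {x10}; x2 ∉ this set.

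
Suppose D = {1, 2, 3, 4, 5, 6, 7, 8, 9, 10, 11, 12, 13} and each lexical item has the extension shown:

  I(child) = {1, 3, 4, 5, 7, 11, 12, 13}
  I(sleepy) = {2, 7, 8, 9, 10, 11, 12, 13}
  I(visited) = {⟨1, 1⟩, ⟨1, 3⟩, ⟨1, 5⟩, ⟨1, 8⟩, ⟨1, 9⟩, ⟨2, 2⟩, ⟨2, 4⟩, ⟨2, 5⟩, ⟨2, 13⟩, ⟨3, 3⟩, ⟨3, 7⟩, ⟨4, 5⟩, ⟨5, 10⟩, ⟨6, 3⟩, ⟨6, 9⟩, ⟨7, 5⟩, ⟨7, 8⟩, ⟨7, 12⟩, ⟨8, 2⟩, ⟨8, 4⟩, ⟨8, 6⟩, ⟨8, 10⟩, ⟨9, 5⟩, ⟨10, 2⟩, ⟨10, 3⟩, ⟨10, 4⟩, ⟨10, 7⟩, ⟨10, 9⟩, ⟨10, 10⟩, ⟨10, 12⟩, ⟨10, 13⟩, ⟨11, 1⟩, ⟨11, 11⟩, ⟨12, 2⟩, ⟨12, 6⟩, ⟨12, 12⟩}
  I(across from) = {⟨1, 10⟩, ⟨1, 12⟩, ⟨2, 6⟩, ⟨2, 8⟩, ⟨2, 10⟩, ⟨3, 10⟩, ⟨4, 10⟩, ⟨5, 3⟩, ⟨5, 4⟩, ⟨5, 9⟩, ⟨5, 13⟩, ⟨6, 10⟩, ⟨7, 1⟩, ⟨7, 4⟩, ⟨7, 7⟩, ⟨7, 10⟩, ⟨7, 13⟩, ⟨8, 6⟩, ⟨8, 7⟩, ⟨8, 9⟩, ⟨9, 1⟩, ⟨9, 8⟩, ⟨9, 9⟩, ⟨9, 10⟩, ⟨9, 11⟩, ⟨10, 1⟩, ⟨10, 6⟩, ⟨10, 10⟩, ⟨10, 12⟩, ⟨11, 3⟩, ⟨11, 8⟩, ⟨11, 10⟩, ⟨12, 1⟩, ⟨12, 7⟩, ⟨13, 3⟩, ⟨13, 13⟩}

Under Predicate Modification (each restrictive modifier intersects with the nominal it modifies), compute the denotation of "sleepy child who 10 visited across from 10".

{7}

⟦who 10 visited⟧ = {x : ⟨10, x⟩ ∈ ⟦visited⟧} = {2, 3, 4, 7, 9, 10, 12, 13}
⟦across from 10⟧ = {x : ⟨x, 10⟩ ∈ ⟦across from⟧} = {1, 2, 3, 4, 6, 7, 9, 10, 11}
⟦child⟧ = {1, 3, 4, 5, 7, 11, 12, 13}
… ∩ ⟦who 10 visited⟧ = {1, 3, 4, 5, 7, 11, 12, 13} ∩ {2, 3, 4, 7, 9, 10, 12, 13} = {3, 4, 7, 12, 13}
… ∩ ⟦across from 10⟧ = {3, 4, 7, 12, 13} ∩ {1, 2, 3, 4, 6, 7, 9, 10, 11} = {3, 4, 7}
… ∩ ⟦sleepy⟧ = {3, 4, 7} ∩ {2, 7, 8, 9, 10, 11, 12, 13} = {7}
So ⟦sleepy child who 10 visited across from 10⟧ = {7}.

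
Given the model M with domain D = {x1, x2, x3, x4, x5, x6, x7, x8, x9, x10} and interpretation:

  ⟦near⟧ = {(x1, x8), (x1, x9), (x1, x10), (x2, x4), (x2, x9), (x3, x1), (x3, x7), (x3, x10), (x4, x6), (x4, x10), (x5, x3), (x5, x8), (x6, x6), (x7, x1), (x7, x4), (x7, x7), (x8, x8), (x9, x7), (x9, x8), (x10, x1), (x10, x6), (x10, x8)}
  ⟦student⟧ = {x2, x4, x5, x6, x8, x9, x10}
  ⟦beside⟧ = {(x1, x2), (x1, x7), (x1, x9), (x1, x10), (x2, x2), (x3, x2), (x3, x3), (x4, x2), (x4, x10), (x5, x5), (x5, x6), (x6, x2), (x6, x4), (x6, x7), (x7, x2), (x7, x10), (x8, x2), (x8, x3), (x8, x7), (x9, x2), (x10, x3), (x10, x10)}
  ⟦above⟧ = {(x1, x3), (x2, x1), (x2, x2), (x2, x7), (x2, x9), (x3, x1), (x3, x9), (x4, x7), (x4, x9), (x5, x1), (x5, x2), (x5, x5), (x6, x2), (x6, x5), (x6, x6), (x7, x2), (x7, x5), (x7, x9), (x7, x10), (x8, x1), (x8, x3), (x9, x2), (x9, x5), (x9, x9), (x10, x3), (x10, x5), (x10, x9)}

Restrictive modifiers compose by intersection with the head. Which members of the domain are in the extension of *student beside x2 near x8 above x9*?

{x9}

⟦beside x2⟧ = {x : ⟨x, x2⟩ ∈ ⟦beside⟧} = {x1, x2, x3, x4, x6, x7, x8, x9}
⟦near x8⟧ = {x : ⟨x, x8⟩ ∈ ⟦near⟧} = {x1, x5, x8, x9, x10}
⟦above x9⟧ = {x : ⟨x, x9⟩ ∈ ⟦above⟧} = {x2, x3, x4, x7, x9, x10}
⟦student⟧ = {x2, x4, x5, x6, x8, x9, x10}
… ∩ ⟦beside x2⟧ = {x2, x4, x5, x6, x8, x9, x10} ∩ {x1, x2, x3, x4, x6, x7, x8, x9} = {x2, x4, x6, x8, x9}
… ∩ ⟦near x8⟧ = {x2, x4, x6, x8, x9} ∩ {x1, x5, x8, x9, x10} = {x8, x9}
… ∩ ⟦above x9⟧ = {x8, x9} ∩ {x2, x3, x4, x7, x9, x10} = {x9}
So ⟦student beside x2 near x8 above x9⟧ = {x9}.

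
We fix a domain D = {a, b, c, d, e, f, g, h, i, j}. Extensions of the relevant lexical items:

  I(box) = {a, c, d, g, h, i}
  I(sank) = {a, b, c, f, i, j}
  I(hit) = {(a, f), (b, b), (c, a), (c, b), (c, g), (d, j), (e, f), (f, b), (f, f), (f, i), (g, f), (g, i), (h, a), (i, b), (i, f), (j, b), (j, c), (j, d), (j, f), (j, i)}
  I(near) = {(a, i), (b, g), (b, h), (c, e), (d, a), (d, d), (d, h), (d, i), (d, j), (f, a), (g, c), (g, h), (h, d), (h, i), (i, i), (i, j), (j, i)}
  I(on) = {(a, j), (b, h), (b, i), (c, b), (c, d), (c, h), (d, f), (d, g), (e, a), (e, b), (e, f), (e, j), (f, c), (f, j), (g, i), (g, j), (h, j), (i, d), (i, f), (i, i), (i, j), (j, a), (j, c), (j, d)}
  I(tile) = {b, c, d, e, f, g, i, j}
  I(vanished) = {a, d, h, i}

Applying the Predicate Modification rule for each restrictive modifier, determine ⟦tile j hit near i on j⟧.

⟦j hit⟧ = {x : ⟨j, x⟩ ∈ ⟦hit⟧} = {b, c, d, f, i}
⟦near i⟧ = {x : ⟨x, i⟩ ∈ ⟦near⟧} = {a, d, h, i, j}
⟦on j⟧ = {x : ⟨x, j⟩ ∈ ⟦on⟧} = {a, e, f, g, h, i}
⟦tile⟧ = {b, c, d, e, f, g, i, j}
… ∩ ⟦j hit⟧ = {b, c, d, e, f, g, i, j} ∩ {b, c, d, f, i} = {b, c, d, f, i}
… ∩ ⟦near i⟧ = {b, c, d, f, i} ∩ {a, d, h, i, j} = {d, i}
… ∩ ⟦on j⟧ = {d, i} ∩ {a, e, f, g, h, i} = {i}
So ⟦tile j hit near i on j⟧ = {i}.

{i}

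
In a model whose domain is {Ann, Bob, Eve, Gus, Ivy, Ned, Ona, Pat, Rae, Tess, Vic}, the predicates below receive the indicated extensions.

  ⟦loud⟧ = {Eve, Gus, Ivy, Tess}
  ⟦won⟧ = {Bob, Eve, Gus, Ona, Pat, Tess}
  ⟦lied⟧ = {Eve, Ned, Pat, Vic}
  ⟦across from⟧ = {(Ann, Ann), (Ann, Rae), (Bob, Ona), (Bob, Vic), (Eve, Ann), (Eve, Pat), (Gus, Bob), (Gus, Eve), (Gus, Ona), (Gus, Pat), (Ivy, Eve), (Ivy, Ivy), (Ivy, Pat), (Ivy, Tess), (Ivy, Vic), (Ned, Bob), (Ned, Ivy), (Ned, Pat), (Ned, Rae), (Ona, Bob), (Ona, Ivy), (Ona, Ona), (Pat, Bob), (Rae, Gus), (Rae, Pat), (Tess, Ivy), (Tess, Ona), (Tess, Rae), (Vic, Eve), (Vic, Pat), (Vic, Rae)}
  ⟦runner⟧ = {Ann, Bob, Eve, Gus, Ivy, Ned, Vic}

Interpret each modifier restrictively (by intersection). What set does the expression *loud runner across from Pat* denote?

⟦across from Pat⟧ = {x : ⟨x, Pat⟩ ∈ ⟦across from⟧} = {Eve, Gus, Ivy, Ned, Rae, Vic}
⟦runner⟧ = {Ann, Bob, Eve, Gus, Ivy, Ned, Vic}
… ∩ ⟦across from Pat⟧ = {Ann, Bob, Eve, Gus, Ivy, Ned, Vic} ∩ {Eve, Gus, Ivy, Ned, Rae, Vic} = {Eve, Gus, Ivy, Ned, Vic}
… ∩ ⟦loud⟧ = {Eve, Gus, Ivy, Ned, Vic} ∩ {Eve, Gus, Ivy, Tess} = {Eve, Gus, Ivy}
So ⟦loud runner across from Pat⟧ = {Eve, Gus, Ivy}.

{Eve, Gus, Ivy}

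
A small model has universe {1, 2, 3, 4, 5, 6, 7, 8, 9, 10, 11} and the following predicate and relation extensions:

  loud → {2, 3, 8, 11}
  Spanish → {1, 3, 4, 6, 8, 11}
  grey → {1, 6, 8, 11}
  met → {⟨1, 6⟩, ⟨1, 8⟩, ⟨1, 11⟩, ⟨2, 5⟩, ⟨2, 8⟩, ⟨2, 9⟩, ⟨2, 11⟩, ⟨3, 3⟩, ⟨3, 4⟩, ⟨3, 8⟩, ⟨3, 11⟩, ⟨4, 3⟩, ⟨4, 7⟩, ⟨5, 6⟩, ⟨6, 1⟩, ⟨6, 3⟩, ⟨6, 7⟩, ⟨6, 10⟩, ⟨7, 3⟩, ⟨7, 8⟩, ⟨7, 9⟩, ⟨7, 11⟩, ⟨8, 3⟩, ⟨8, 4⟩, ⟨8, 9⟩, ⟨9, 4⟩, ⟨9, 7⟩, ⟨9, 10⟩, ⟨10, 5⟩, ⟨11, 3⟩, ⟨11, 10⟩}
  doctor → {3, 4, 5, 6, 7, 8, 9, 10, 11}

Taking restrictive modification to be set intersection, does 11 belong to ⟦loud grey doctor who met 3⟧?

⟦who met 3⟧ = {x : ⟨x, 3⟩ ∈ ⟦met⟧} = {3, 4, 6, 7, 8, 11}
⟦doctor⟧ = {3, 4, 5, 6, 7, 8, 9, 10, 11}
… ∩ ⟦who met 3⟧ = {3, 4, 5, 6, 7, 8, 9, 10, 11} ∩ {3, 4, 6, 7, 8, 11} = {3, 4, 6, 7, 8, 11}
… ∩ ⟦loud⟧ = {3, 4, 6, 7, 8, 11} ∩ {2, 3, 8, 11} = {3, 8, 11}
… ∩ ⟦grey⟧ = {3, 8, 11} ∩ {1, 6, 8, 11} = {8, 11}
⟦loud grey doctor who met 3⟧ = {8, 11}; 11 ∈ this set.

yes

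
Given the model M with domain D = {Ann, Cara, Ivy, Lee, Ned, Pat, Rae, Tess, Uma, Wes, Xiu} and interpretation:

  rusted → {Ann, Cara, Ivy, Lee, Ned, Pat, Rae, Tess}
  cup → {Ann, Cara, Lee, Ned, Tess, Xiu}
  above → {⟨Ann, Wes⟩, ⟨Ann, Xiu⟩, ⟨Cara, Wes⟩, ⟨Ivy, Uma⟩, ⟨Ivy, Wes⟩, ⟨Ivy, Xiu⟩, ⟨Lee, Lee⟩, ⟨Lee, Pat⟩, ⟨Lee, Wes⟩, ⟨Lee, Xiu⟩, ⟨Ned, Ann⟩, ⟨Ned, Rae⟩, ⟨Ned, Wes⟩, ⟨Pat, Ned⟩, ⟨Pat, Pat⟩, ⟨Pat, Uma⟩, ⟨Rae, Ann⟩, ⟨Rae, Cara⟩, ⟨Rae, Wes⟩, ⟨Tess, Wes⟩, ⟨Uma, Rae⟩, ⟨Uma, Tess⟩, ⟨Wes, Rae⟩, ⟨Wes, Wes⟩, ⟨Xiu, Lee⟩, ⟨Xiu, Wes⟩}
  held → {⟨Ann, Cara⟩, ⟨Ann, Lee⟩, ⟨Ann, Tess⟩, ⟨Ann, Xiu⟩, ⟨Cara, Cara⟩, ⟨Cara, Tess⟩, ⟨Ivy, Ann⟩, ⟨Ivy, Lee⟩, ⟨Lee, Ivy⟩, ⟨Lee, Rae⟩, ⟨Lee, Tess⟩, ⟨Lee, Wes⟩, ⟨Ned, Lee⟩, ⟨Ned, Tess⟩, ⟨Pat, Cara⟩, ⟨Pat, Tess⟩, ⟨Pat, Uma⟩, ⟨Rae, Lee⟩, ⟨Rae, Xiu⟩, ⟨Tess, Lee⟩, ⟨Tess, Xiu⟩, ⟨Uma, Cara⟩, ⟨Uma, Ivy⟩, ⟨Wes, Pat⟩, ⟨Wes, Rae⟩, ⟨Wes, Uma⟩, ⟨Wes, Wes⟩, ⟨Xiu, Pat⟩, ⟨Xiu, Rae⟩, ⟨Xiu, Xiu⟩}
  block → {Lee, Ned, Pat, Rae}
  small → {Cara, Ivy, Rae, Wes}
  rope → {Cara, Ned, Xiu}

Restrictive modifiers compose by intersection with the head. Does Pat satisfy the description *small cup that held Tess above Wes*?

no

⟦that held Tess⟧ = {x : ⟨x, Tess⟩ ∈ ⟦held⟧} = {Ann, Cara, Lee, Ned, Pat}
⟦above Wes⟧ = {x : ⟨x, Wes⟩ ∈ ⟦above⟧} = {Ann, Cara, Ivy, Lee, Ned, Rae, Tess, Wes, Xiu}
⟦cup⟧ = {Ann, Cara, Lee, Ned, Tess, Xiu}
… ∩ ⟦that held Tess⟧ = {Ann, Cara, Lee, Ned, Tess, Xiu} ∩ {Ann, Cara, Lee, Ned, Pat} = {Ann, Cara, Lee, Ned}
… ∩ ⟦above Wes⟧ = {Ann, Cara, Lee, Ned} ∩ {Ann, Cara, Ivy, Lee, Ned, Rae, Tess, Wes, Xiu} = {Ann, Cara, Lee, Ned}
… ∩ ⟦small⟧ = {Ann, Cara, Lee, Ned} ∩ {Cara, Ivy, Rae, Wes} = {Cara}
⟦small cup that held Tess above Wes⟧ = {Cara}; Pat ∉ this set.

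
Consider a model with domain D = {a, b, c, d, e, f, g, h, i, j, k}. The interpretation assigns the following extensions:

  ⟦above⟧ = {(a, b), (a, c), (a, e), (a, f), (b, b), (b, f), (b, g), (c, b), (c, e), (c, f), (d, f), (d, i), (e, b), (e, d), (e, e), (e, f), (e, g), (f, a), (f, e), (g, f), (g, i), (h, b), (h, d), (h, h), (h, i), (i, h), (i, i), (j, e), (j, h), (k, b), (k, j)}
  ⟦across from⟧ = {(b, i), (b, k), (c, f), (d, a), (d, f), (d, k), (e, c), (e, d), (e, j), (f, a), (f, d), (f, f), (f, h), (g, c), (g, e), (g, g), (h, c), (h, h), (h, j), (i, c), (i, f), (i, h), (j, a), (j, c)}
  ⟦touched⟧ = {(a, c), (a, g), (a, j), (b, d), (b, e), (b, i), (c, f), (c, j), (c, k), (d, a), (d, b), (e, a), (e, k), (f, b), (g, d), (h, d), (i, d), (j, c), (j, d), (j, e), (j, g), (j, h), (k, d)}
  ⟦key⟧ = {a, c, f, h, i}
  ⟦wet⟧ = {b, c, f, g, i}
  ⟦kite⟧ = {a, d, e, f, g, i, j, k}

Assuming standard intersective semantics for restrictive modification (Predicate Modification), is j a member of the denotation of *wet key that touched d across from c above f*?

⟦that touched d⟧ = {x : ⟨x, d⟩ ∈ ⟦touched⟧} = {b, g, h, i, j, k}
⟦across from c⟧ = {x : ⟨x, c⟩ ∈ ⟦across from⟧} = {e, g, h, i, j}
⟦above f⟧ = {x : ⟨x, f⟩ ∈ ⟦above⟧} = {a, b, c, d, e, g}
⟦key⟧ = {a, c, f, h, i}
… ∩ ⟦that touched d⟧ = {a, c, f, h, i} ∩ {b, g, h, i, j, k} = {h, i}
… ∩ ⟦across from c⟧ = {h, i} ∩ {e, g, h, i, j} = {h, i}
… ∩ ⟦above f⟧ = {h, i} ∩ {a, b, c, d, e, g} = ∅
… ∩ ⟦wet⟧ = ∅ ∩ {b, c, f, g, i} = ∅
⟦wet key that touched d across from c above f⟧ = ∅; j ∉ this set.

no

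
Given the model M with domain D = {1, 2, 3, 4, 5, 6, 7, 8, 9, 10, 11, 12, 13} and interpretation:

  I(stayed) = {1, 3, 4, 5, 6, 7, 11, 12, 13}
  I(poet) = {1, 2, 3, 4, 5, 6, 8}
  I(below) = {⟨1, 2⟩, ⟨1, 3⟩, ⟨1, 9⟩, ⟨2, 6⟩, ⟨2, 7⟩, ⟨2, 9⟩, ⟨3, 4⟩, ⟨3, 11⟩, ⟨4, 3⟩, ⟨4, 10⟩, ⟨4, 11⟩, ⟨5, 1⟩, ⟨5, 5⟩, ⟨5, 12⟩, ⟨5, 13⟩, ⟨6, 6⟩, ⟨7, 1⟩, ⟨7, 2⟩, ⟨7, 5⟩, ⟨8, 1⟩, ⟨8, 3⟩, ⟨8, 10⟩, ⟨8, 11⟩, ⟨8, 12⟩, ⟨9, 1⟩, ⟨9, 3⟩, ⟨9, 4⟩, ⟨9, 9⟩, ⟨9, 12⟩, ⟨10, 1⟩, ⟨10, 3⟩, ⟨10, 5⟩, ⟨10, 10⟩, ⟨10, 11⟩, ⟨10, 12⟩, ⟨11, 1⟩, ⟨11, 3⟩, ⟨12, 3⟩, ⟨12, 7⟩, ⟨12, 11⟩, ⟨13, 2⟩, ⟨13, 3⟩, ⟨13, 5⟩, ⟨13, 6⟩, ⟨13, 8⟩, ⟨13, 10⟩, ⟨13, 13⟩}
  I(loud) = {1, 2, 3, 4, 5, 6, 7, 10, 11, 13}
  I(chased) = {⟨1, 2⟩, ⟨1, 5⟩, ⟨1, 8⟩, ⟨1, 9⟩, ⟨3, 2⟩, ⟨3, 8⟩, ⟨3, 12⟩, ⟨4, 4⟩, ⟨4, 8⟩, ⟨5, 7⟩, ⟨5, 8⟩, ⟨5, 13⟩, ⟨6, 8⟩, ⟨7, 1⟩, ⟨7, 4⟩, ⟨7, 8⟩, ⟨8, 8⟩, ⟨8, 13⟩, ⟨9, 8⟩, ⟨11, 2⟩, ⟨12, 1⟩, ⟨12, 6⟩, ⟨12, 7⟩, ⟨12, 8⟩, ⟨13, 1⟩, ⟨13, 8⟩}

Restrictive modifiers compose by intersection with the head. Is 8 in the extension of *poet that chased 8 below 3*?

⟦that chased 8⟧ = {x : ⟨x, 8⟩ ∈ ⟦chased⟧} = {1, 3, 4, 5, 6, 7, 8, 9, 12, 13}
⟦below 3⟧ = {x : ⟨x, 3⟩ ∈ ⟦below⟧} = {1, 4, 8, 9, 10, 11, 12, 13}
⟦poet⟧ = {1, 2, 3, 4, 5, 6, 8}
… ∩ ⟦that chased 8⟧ = {1, 2, 3, 4, 5, 6, 8} ∩ {1, 3, 4, 5, 6, 7, 8, 9, 12, 13} = {1, 3, 4, 5, 6, 8}
… ∩ ⟦below 3⟧ = {1, 3, 4, 5, 6, 8} ∩ {1, 4, 8, 9, 10, 11, 12, 13} = {1, 4, 8}
⟦poet that chased 8 below 3⟧ = {1, 4, 8}; 8 ∈ this set.

yes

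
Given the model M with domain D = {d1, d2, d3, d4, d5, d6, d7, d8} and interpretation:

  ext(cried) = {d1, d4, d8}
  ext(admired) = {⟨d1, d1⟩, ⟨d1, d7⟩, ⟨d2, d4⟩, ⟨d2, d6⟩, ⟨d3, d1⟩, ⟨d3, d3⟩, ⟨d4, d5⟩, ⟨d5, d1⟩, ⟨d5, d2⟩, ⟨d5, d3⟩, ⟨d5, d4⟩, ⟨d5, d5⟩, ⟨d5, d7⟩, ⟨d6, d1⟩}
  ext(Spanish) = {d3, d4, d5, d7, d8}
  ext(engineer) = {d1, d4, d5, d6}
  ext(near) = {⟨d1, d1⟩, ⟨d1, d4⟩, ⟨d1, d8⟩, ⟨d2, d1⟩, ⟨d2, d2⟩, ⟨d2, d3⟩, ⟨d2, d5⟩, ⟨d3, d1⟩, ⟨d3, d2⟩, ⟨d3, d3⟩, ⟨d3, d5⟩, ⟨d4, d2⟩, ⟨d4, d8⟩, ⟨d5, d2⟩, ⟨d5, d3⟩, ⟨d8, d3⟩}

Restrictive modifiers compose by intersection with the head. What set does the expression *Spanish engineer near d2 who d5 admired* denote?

{d4, d5}

⟦near d2⟧ = {x : ⟨x, d2⟩ ∈ ⟦near⟧} = {d2, d3, d4, d5}
⟦who d5 admired⟧ = {x : ⟨d5, x⟩ ∈ ⟦admired⟧} = {d1, d2, d3, d4, d5, d7}
⟦engineer⟧ = {d1, d4, d5, d6}
… ∩ ⟦near d2⟧ = {d1, d4, d5, d6} ∩ {d2, d3, d4, d5} = {d4, d5}
… ∩ ⟦who d5 admired⟧ = {d4, d5} ∩ {d1, d2, d3, d4, d5, d7} = {d4, d5}
… ∩ ⟦Spanish⟧ = {d4, d5} ∩ {d3, d4, d5, d7, d8} = {d4, d5}
So ⟦Spanish engineer near d2 who d5 admired⟧ = {d4, d5}.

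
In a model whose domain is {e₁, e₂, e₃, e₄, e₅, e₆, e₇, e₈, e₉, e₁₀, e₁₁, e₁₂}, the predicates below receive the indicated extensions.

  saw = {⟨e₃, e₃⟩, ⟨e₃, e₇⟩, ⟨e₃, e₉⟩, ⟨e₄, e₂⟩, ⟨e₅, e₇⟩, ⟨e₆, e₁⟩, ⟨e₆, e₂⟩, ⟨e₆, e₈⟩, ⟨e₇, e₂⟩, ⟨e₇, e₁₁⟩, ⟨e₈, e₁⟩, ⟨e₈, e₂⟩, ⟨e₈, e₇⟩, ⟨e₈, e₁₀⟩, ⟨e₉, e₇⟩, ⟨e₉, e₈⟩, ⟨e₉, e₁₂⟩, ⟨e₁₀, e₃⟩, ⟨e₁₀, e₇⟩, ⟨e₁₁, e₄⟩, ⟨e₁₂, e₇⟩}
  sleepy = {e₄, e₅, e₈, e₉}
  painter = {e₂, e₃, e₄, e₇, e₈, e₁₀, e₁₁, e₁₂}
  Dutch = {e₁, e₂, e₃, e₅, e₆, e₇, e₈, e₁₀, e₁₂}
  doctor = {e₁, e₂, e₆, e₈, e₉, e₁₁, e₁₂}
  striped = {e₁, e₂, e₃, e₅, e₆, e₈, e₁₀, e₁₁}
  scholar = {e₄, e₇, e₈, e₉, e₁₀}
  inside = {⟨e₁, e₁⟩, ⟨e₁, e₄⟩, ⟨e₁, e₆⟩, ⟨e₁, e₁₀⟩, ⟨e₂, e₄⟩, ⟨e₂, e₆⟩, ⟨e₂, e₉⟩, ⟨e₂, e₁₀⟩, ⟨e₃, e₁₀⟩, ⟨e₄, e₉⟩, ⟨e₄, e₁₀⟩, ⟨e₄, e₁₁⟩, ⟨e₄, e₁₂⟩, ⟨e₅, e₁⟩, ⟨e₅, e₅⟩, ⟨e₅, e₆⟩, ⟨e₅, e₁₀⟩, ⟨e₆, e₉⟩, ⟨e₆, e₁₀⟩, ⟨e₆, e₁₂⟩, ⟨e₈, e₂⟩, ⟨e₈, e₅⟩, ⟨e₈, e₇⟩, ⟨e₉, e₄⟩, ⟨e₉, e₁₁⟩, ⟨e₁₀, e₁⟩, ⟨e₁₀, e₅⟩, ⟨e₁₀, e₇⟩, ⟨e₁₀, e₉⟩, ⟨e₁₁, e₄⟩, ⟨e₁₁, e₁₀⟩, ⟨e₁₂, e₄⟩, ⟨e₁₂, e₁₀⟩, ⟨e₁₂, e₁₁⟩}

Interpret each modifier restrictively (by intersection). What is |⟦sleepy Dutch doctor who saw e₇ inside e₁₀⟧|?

⟦who saw e₇⟧ = {x : ⟨x, e₇⟩ ∈ ⟦saw⟧} = {e₃, e₅, e₈, e₉, e₁₀, e₁₂}
⟦inside e₁₀⟧ = {x : ⟨x, e₁₀⟩ ∈ ⟦inside⟧} = {e₁, e₂, e₃, e₄, e₅, e₆, e₁₁, e₁₂}
⟦doctor⟧ = {e₁, e₂, e₆, e₈, e₉, e₁₁, e₁₂}
… ∩ ⟦who saw e₇⟧ = {e₁, e₂, e₆, e₈, e₉, e₁₁, e₁₂} ∩ {e₃, e₅, e₈, e₉, e₁₀, e₁₂} = {e₈, e₉, e₁₂}
… ∩ ⟦inside e₁₀⟧ = {e₈, e₉, e₁₂} ∩ {e₁, e₂, e₃, e₄, e₅, e₆, e₁₁, e₁₂} = {e₁₂}
… ∩ ⟦sleepy⟧ = {e₁₂} ∩ {e₄, e₅, e₈, e₉} = ∅
… ∩ ⟦Dutch⟧ = ∅ ∩ {e₁, e₂, e₃, e₅, e₆, e₇, e₈, e₁₀, e₁₂} = ∅
⟦sleepy Dutch doctor who saw e₇ inside e₁₀⟧ = ∅, so the cardinality is 0.

0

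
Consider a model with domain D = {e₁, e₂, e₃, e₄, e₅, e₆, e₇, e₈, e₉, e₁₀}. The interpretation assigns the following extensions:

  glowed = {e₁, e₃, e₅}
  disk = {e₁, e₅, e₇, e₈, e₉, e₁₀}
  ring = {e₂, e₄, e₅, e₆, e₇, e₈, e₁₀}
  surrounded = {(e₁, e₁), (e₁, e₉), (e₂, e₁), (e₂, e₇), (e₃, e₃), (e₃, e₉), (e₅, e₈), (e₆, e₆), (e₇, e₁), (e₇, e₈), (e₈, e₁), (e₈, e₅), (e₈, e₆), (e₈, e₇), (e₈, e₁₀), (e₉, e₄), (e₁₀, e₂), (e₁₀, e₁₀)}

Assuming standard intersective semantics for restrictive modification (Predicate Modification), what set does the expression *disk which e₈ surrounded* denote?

{e₁, e₅, e₇, e₁₀}

⟦which e₈ surrounded⟧ = {x : ⟨e₈, x⟩ ∈ ⟦surrounded⟧} = {e₁, e₅, e₆, e₇, e₁₀}
⟦disk⟧ = {e₁, e₅, e₇, e₈, e₉, e₁₀}
… ∩ ⟦which e₈ surrounded⟧ = {e₁, e₅, e₇, e₈, e₉, e₁₀} ∩ {e₁, e₅, e₆, e₇, e₁₀} = {e₁, e₅, e₇, e₁₀}
So ⟦disk which e₈ surrounded⟧ = {e₁, e₅, e₇, e₁₀}.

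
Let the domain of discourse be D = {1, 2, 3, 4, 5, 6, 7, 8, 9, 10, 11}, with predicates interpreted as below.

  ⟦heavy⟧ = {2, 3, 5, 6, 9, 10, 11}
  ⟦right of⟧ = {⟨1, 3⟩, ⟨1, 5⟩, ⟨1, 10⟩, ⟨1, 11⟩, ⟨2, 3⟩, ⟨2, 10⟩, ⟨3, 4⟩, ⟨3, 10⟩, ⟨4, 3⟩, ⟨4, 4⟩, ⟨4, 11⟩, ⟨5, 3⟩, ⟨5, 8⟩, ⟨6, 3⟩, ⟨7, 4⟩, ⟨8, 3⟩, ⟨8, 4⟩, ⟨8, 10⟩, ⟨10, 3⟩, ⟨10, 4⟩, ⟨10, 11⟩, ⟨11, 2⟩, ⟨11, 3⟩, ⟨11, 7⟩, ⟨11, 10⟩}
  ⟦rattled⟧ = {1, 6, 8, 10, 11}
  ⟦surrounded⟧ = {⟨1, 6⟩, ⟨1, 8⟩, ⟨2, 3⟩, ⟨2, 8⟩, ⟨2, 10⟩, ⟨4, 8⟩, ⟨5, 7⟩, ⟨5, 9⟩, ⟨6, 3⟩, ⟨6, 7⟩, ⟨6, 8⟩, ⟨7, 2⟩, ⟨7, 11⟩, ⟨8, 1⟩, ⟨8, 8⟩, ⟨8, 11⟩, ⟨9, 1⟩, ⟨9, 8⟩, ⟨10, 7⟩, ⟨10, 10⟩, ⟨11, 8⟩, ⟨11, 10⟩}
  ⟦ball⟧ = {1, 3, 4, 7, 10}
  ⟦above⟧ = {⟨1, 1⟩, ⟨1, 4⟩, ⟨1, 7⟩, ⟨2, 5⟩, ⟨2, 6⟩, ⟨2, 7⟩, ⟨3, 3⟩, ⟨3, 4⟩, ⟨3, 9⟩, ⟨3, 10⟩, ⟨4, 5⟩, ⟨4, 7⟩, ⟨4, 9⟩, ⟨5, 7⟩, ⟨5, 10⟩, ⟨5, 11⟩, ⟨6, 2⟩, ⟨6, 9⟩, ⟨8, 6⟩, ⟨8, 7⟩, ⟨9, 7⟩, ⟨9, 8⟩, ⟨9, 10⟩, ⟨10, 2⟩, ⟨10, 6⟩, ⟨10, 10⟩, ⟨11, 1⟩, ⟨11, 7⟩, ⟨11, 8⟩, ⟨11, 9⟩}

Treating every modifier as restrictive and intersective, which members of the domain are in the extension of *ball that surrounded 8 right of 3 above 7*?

{1, 4}

⟦that surrounded 8⟧ = {x : ⟨x, 8⟩ ∈ ⟦surrounded⟧} = {1, 2, 4, 6, 8, 9, 11}
⟦right of 3⟧ = {x : ⟨x, 3⟩ ∈ ⟦right of⟧} = {1, 2, 4, 5, 6, 8, 10, 11}
⟦above 7⟧ = {x : ⟨x, 7⟩ ∈ ⟦above⟧} = {1, 2, 4, 5, 8, 9, 11}
⟦ball⟧ = {1, 3, 4, 7, 10}
… ∩ ⟦that surrounded 8⟧ = {1, 3, 4, 7, 10} ∩ {1, 2, 4, 6, 8, 9, 11} = {1, 4}
… ∩ ⟦right of 3⟧ = {1, 4} ∩ {1, 2, 4, 5, 6, 8, 10, 11} = {1, 4}
… ∩ ⟦above 7⟧ = {1, 4} ∩ {1, 2, 4, 5, 8, 9, 11} = {1, 4}
So ⟦ball that surrounded 8 right of 3 above 7⟧ = {1, 4}.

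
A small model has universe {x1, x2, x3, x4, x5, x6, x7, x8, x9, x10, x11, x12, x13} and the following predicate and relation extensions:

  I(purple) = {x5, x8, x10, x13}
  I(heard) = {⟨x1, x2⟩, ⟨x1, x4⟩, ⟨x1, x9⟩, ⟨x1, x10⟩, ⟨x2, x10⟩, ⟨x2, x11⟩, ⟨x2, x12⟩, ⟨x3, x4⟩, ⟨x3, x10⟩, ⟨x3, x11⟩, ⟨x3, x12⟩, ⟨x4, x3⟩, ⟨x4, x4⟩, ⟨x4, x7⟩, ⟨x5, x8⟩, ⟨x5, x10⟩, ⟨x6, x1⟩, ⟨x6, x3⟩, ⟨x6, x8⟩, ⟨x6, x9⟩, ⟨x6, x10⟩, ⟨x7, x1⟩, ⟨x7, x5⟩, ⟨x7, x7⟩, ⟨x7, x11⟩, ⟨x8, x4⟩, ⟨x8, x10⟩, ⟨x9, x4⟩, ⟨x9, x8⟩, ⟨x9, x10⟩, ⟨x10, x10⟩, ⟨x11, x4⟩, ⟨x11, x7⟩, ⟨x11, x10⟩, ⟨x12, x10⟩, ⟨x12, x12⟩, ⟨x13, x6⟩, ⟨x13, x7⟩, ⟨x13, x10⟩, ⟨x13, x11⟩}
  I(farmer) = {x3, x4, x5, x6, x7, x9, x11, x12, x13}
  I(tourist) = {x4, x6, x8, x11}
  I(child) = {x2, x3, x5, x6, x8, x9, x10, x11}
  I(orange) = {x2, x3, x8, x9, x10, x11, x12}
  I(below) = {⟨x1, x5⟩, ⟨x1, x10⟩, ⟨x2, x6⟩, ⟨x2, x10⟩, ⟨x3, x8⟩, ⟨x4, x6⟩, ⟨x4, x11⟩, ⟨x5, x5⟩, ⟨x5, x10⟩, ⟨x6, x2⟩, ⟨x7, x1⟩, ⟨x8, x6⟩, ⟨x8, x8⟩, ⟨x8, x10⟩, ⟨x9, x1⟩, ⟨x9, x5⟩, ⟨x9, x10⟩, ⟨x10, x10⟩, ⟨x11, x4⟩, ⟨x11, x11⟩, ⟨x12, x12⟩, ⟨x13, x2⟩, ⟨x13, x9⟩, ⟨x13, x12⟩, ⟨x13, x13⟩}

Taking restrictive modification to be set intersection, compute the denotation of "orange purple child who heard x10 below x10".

⟦who heard x10⟧ = {x : ⟨x, x10⟩ ∈ ⟦heard⟧} = {x1, x2, x3, x5, x6, x8, x9, x10, x11, x12, x13}
⟦below x10⟧ = {x : ⟨x, x10⟩ ∈ ⟦below⟧} = {x1, x2, x5, x8, x9, x10}
⟦child⟧ = {x2, x3, x5, x6, x8, x9, x10, x11}
… ∩ ⟦who heard x10⟧ = {x2, x3, x5, x6, x8, x9, x10, x11} ∩ {x1, x2, x3, x5, x6, x8, x9, x10, x11, x12, x13} = {x2, x3, x5, x6, x8, x9, x10, x11}
… ∩ ⟦below x10⟧ = {x2, x3, x5, x6, x8, x9, x10, x11} ∩ {x1, x2, x5, x8, x9, x10} = {x2, x5, x8, x9, x10}
… ∩ ⟦orange⟧ = {x2, x5, x8, x9, x10} ∩ {x2, x3, x8, x9, x10, x11, x12} = {x2, x8, x9, x10}
… ∩ ⟦purple⟧ = {x2, x8, x9, x10} ∩ {x5, x8, x10, x13} = {x8, x10}
So ⟦orange purple child who heard x10 below x10⟧ = {x8, x10}.

{x8, x10}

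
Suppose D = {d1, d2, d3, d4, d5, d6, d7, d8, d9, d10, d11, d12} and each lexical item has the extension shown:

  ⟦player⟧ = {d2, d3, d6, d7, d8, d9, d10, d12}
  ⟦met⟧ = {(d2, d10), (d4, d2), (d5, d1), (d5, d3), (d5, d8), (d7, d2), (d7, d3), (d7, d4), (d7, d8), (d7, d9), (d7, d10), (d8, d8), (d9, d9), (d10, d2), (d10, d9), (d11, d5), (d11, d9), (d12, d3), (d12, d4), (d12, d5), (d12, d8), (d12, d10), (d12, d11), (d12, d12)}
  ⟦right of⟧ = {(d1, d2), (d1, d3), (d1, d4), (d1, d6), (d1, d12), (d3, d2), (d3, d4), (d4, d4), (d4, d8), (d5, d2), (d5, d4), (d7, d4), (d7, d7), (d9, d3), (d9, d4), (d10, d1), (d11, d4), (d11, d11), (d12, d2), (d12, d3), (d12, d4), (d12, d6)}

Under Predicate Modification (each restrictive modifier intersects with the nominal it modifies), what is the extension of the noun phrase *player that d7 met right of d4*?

{d3, d9}

⟦that d7 met⟧ = {x : ⟨d7, x⟩ ∈ ⟦met⟧} = {d2, d3, d4, d8, d9, d10}
⟦right of d4⟧ = {x : ⟨x, d4⟩ ∈ ⟦right of⟧} = {d1, d3, d4, d5, d7, d9, d11, d12}
⟦player⟧ = {d2, d3, d6, d7, d8, d9, d10, d12}
… ∩ ⟦that d7 met⟧ = {d2, d3, d6, d7, d8, d9, d10, d12} ∩ {d2, d3, d4, d8, d9, d10} = {d2, d3, d8, d9, d10}
… ∩ ⟦right of d4⟧ = {d2, d3, d8, d9, d10} ∩ {d1, d3, d4, d5, d7, d9, d11, d12} = {d3, d9}
So ⟦player that d7 met right of d4⟧ = {d3, d9}.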